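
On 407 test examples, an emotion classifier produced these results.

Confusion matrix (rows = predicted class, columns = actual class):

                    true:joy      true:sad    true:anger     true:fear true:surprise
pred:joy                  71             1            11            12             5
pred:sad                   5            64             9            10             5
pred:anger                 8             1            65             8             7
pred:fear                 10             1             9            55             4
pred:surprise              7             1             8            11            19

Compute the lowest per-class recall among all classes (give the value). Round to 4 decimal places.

0.4750

Per-class recall (TP/(TP+FN)):
  joy: TP=71, FN=5+8+10+7=30 → 71/101 = 0.70297
  sad: TP=64, FN=1+1+1+1=4 → 64/68 = 0.94118
  anger: TP=65, FN=11+9+9+8=37 → 65/102 = 0.63725
  fear: TP=55, FN=12+10+8+11=41 → 55/96 = 0.57292
  surprise: TP=19, FN=5+5+7+4=21 → 19/40 = 0.47500
Lowest is class 'surprise' with recall = 0.4750.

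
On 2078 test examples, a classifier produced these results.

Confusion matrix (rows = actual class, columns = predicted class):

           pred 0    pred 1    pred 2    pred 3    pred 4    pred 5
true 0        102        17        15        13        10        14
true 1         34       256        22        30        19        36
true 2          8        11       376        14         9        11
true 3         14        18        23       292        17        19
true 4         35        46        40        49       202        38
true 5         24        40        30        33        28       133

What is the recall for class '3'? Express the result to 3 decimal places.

One-vs-rest for '3': TP = diagonal; FP = other classes predicted '3'; FN = '3' predicted as other.
recall = TP/(TP+FN).
3: TP=292, FN=14+18+23+17+19=91 → 292/383 = 0.7624

0.762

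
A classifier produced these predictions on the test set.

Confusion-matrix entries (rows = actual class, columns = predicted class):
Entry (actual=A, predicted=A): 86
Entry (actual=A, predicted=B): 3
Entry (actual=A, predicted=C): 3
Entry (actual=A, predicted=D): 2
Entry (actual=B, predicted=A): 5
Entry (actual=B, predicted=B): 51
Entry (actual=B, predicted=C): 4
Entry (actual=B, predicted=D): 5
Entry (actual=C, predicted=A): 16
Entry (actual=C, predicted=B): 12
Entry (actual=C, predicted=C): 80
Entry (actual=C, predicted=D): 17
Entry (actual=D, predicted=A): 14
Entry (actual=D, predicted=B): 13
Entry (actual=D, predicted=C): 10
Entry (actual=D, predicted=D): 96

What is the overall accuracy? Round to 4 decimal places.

Accuracy = trace / total = (86+51+80+96=313) / 417 = 313/417 = 0.7506

0.7506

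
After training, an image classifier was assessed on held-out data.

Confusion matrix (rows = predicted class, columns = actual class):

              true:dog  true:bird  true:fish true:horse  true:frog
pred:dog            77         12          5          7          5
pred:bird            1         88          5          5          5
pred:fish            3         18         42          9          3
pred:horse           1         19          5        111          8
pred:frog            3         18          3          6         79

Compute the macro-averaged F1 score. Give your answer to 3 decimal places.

Per-class F1 score (2·TP/(2·TP+FP+FN)):
  dog: TP=77, FP=12+5+7+5=29, FN=1+3+1+3=8 → 154/191 = 0.8063
  bird: TP=88, FP=1+5+5+5=16, FN=12+18+19+18=67 → 176/259 = 0.6795
  fish: TP=42, FP=3+18+9+3=33, FN=5+5+5+3=18 → 84/135 = 0.6222
  horse: TP=111, FP=1+19+5+8=33, FN=7+5+9+6=27 → 222/282 = 0.7872
  frog: TP=79, FP=3+18+3+6=30, FN=5+5+3+8=21 → 158/209 = 0.7560
Macro-F1 score = mean = (0.8063 + 0.6795 + 0.6222 + 0.7872 + 0.7560) / 5 = 0.730

0.730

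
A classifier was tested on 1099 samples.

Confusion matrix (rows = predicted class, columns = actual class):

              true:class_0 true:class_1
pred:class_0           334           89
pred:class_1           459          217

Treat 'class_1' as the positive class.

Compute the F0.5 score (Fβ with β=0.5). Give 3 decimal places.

0.360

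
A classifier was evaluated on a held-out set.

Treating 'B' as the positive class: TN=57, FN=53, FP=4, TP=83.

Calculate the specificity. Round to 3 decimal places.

0.934

Specificity = TN/(TN+FP) = 57/(57+4) = 0.934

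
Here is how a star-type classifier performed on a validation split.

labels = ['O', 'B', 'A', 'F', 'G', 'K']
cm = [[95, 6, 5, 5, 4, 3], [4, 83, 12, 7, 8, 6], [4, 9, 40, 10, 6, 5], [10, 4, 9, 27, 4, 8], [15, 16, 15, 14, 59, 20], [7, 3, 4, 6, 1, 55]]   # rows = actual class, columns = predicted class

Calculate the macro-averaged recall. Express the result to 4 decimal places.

0.6035

Per-class recall (TP/(TP+FN)):
  O: TP=95, FN=6+5+5+4+3=23 → 95/118 = 0.80508
  B: TP=83, FN=4+12+7+8+6=37 → 83/120 = 0.69167
  A: TP=40, FN=4+9+10+6+5=34 → 40/74 = 0.54054
  F: TP=27, FN=10+4+9+4+8=35 → 27/62 = 0.43548
  G: TP=59, FN=15+16+15+14+20=80 → 59/139 = 0.42446
  K: TP=55, FN=7+3+4+6+1=21 → 55/76 = 0.72368
Macro-recall = mean = (0.80508 + 0.69167 + 0.54054 + 0.43548 + 0.42446 + 0.72368) / 6 = 0.6035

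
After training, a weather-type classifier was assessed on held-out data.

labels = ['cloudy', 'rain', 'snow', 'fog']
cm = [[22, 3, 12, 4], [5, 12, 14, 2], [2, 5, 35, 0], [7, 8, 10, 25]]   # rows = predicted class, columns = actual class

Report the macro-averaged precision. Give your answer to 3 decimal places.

Per-class precision (TP/(TP+FP)):
  cloudy: TP=22, FP=3+12+4=19 → 22/41 = 0.5366
  rain: TP=12, FP=5+14+2=21 → 12/33 = 0.3636
  snow: TP=35, FP=2+5+0=7 → 35/42 = 0.8333
  fog: TP=25, FP=7+8+10=25 → 25/50 = 0.5000
Macro-precision = mean = (0.5366 + 0.3636 + 0.8333 + 0.5000) / 4 = 0.558

0.558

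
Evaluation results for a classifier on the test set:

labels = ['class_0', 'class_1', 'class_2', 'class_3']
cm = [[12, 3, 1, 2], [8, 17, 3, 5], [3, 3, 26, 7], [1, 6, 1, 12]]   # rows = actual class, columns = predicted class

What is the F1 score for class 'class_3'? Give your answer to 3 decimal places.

0.522

F1 score = 2·TP/(2·TP+FP+FN).
class_3: TP=12, FP=2+5+7=14, FN=1+6+1=8 → 24/46 = 0.5217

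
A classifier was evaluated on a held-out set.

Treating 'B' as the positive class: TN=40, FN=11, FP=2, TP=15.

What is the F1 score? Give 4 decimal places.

Precision = TP/(TP+FP) = 15/17 = 0.8824
Recall = TP/(TP+FN) = 15/26 = 0.5769
F1 = 2·TP/(2·TP+FP+FN) = 30/43 = 0.6977

0.6977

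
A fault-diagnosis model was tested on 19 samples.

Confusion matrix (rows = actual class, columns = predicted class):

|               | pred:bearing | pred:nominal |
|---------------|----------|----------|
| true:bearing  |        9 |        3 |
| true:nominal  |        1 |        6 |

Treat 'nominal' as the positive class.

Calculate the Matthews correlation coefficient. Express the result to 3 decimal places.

0.587

MCC = (TP·TN − FP·FN) / √((TP+FP)(TP+FN)(TN+FP)(TN+FN))
Numerator = 6·9 − 3·1 = 51
Denominator = √(9·7·12·10) = √7560 = 86.9483
MCC = 51 / 86.9483 = 0.587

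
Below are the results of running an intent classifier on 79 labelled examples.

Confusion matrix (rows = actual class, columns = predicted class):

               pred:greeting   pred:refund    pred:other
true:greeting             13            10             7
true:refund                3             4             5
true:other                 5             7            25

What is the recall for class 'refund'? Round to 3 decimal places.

One-vs-rest for 'refund': TP = diagonal; FP = other classes predicted 'refund'; FN = 'refund' predicted as other.
recall = TP/(TP+FN).
refund: TP=4, FN=3+5=8 → 4/12 = 0.3333

0.333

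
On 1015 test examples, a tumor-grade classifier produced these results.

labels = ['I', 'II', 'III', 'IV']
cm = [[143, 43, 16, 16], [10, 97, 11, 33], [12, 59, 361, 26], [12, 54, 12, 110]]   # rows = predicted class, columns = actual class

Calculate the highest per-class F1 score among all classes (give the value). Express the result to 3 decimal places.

Per-class F1 score (2·TP/(2·TP+FP+FN)):
  I: TP=143, FP=43+16+16=75, FN=10+12+12=34 → 286/395 = 0.7241
  II: TP=97, FP=10+11+33=54, FN=43+59+54=156 → 194/404 = 0.4802
  III: TP=361, FP=12+59+26=97, FN=16+11+12=39 → 722/858 = 0.8415
  IV: TP=110, FP=12+54+12=78, FN=16+33+26=75 → 220/373 = 0.5898
Highest is class 'III' with F1 score = 0.841.

0.841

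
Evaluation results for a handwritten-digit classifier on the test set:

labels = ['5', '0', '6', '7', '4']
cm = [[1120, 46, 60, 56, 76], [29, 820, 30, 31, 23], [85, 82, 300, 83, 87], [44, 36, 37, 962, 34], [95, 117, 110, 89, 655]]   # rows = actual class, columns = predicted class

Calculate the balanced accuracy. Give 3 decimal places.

0.731

Balanced accuracy = mean of per-class recall.
  5: recall = 1120/1358 = 0.8247
  0: recall = 820/933 = 0.8789
  6: recall = 300/637 = 0.4710
  7: recall = 962/1113 = 0.8643
  4: recall = 655/1066 = 0.6144
Mean = (0.8247 + 0.8789 + 0.4710 + 0.8643 + 0.6144) / 5 = 0.731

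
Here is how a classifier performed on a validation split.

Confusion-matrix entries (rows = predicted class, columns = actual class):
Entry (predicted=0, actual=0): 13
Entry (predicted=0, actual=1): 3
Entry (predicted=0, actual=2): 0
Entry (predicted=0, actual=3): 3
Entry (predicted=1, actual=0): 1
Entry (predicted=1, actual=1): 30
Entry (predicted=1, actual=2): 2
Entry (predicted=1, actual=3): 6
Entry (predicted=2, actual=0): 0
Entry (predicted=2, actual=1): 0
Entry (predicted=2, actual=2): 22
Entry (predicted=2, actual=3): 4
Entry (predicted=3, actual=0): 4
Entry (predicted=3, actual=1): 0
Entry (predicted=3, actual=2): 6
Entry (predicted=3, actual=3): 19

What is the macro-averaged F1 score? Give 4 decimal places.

Per-class F1 score (2·TP/(2·TP+FP+FN)):
  0: TP=13, FP=3+0+3=6, FN=1+0+4=5 → 26/37 = 0.70270
  1: TP=30, FP=1+2+6=9, FN=3+0+0=3 → 60/72 = 0.83333
  2: TP=22, FP=0+0+4=4, FN=0+2+6=8 → 44/56 = 0.78571
  3: TP=19, FP=4+0+6=10, FN=3+6+4=13 → 38/61 = 0.62295
Macro-F1 score = mean = (0.70270 + 0.83333 + 0.78571 + 0.62295) / 4 = 0.7362

0.7362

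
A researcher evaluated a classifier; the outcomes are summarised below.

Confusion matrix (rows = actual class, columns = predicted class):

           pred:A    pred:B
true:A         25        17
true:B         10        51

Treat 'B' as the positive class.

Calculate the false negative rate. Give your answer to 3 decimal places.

FNR = FN/(FN+TP) = 10/(10+51) = 0.164

0.164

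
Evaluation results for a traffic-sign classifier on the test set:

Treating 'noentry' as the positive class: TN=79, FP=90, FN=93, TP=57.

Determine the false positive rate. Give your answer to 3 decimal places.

FPR = FP/(FP+TN) = 90/(90+79) = 0.533

0.533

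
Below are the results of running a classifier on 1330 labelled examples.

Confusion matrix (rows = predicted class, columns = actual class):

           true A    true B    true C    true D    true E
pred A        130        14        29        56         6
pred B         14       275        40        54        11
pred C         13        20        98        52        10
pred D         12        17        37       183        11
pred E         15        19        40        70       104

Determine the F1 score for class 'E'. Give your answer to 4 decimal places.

0.5333

One-vs-rest for 'E': TP = diagonal; FP = other classes predicted 'E'; FN = 'E' predicted as other.
F1 score = 2·TP/(2·TP+FP+FN).
E: TP=104, FP=15+19+40+70=144, FN=6+11+10+11=38 → 208/390 = 0.53333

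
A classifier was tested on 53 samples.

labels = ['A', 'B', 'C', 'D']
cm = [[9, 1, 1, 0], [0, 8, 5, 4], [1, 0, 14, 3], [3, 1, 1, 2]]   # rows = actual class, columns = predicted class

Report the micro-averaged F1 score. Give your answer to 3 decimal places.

0.623

Micro-averaging pools counts across classes: ΣTP=33, ΣFP=20, ΣFN=20.
Micro-F1 score = 2·TP/(2·TP+FP+FN) on pooled counts = 0.623 (equals overall accuracy in single-label multiclass).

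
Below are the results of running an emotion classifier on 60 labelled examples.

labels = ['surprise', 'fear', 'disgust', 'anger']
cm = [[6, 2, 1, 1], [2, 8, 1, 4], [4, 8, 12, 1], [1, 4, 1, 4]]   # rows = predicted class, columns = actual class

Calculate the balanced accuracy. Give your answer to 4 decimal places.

0.5063

Balanced accuracy = mean of per-class recall.
  surprise: recall = 6/13 = 0.46154
  fear: recall = 8/22 = 0.36364
  disgust: recall = 12/15 = 0.80000
  anger: recall = 4/10 = 0.40000
Mean = (0.46154 + 0.36364 + 0.80000 + 0.40000) / 4 = 0.5063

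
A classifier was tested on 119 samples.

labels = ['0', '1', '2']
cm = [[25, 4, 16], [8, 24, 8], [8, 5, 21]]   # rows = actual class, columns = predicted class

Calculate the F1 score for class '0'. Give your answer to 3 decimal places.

0.581

Take TP from the diagonal, FP from the rest of the '0' prediction marginal, FN from the rest of the '0' actual marginal.
F1 score = 2·TP/(2·TP+FP+FN).
0: TP=25, FP=8+8=16, FN=4+16=20 → 50/86 = 0.5814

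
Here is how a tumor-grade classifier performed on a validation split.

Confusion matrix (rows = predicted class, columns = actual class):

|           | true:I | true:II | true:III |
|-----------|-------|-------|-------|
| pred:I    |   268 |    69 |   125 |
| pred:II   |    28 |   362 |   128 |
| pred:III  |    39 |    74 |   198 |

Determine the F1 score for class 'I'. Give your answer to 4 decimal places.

One-vs-rest for 'I': TP = diagonal; FP = other classes predicted 'I'; FN = 'I' predicted as other.
F1 score = 2·TP/(2·TP+FP+FN).
I: TP=268, FP=69+125=194, FN=28+39=67 → 536/797 = 0.67252

0.6725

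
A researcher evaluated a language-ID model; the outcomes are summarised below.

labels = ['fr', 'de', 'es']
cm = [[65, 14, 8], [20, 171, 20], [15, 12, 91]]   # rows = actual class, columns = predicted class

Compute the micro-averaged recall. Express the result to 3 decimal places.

Micro-averaging pools counts across classes: ΣTP=327, ΣFP=89, ΣFN=89.
Micro-recall = TP/(TP+FN) on pooled counts = 0.786 (equals overall accuracy in single-label multiclass).

0.786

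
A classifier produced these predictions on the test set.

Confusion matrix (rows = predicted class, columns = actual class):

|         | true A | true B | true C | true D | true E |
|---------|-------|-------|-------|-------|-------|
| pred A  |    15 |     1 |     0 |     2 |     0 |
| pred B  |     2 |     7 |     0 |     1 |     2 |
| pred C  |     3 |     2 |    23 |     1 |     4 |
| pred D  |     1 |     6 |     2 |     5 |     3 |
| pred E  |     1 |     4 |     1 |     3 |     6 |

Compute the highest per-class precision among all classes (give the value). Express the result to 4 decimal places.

0.8333

Per-class precision (TP/(TP+FP)):
  A: TP=15, FP=1+0+2+0=3 → 15/18 = 0.83333
  B: TP=7, FP=2+0+1+2=5 → 7/12 = 0.58333
  C: TP=23, FP=3+2+1+4=10 → 23/33 = 0.69697
  D: TP=5, FP=1+6+2+3=12 → 5/17 = 0.29412
  E: TP=6, FP=1+4+1+3=9 → 6/15 = 0.40000
Highest is class 'A' with precision = 0.8333.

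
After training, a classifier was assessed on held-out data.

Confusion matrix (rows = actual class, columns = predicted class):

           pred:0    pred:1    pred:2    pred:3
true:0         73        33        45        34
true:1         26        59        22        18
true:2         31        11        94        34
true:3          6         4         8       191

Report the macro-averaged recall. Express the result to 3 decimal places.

0.583

Per-class recall (TP/(TP+FN)):
  0: TP=73, FN=33+45+34=112 → 73/185 = 0.3946
  1: TP=59, FN=26+22+18=66 → 59/125 = 0.4720
  2: TP=94, FN=31+11+34=76 → 94/170 = 0.5529
  3: TP=191, FN=6+4+8=18 → 191/209 = 0.9139
Macro-recall = mean = (0.3946 + 0.4720 + 0.5529 + 0.9139) / 4 = 0.583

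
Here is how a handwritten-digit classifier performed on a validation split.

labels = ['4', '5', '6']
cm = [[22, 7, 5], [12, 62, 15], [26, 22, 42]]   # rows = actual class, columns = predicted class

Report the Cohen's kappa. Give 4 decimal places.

0.3750

Observed agreement pₒ = trace/N = 126/213 = 0.59155
Expected agreement pₑ = Σ (rowᵢ·colᵢ)/N² = (34·60 + 89·91 + 90·62)/213² = 0.34647
κ = (pₒ − pₑ)/(1 − pₑ) = (0.59155 − 0.34647)/(1 − 0.34647) = 0.3750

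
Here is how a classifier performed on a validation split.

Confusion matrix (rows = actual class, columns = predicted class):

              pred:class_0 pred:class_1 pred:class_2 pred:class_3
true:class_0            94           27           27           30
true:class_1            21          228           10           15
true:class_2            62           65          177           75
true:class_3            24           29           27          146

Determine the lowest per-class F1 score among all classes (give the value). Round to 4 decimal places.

0.4960

Per-class F1 score (2·TP/(2·TP+FP+FN)):
  class_0: TP=94, FP=21+62+24=107, FN=27+27+30=84 → 188/379 = 0.49604
  class_1: TP=228, FP=27+65+29=121, FN=21+10+15=46 → 456/623 = 0.73194
  class_2: TP=177, FP=27+10+27=64, FN=62+65+75=202 → 354/620 = 0.57097
  class_3: TP=146, FP=30+15+75=120, FN=24+29+27=80 → 292/492 = 0.59350
Lowest is class 'class_0' with F1 score = 0.4960.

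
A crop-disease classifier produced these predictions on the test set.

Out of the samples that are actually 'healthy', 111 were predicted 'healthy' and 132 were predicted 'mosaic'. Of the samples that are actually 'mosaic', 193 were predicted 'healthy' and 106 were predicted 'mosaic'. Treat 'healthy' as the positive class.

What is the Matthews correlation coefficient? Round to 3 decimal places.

MCC = (TP·TN − FP·FN) / √((TP+FP)(TP+FN)(TN+FP)(TN+FN))
Numerator = 111·106 − 193·132 = -13710
Denominator = √(304·243·299·238) = √5256879264 = 72504.3396
MCC = -13710 / 72504.3396 = -0.189

-0.189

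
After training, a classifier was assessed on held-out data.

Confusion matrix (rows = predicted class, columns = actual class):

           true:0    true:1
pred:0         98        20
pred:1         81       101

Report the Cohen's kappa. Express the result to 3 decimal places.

Observed agreement pₒ = trace/N = 199/300 = 0.6633
Expected agreement pₑ = Σ (rowᵢ·colᵢ)/N² = (179·118 + 121·182)/300² = 0.4794
κ = (pₒ − pₑ)/(1 − pₑ) = (0.6633 − 0.4794)/(1 − 0.4794) = 0.353

0.353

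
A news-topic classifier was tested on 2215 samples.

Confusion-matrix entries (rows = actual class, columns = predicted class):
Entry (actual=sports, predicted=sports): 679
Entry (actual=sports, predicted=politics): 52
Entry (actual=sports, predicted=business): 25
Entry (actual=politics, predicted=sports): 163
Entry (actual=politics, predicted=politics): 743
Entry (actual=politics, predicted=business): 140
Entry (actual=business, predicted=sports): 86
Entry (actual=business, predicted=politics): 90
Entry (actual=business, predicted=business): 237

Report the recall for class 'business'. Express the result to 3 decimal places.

One-vs-rest for 'business': TP = diagonal; FP = other classes predicted 'business'; FN = 'business' predicted as other.
recall = TP/(TP+FN).
business: TP=237, FN=86+90=176 → 237/413 = 0.5738

0.574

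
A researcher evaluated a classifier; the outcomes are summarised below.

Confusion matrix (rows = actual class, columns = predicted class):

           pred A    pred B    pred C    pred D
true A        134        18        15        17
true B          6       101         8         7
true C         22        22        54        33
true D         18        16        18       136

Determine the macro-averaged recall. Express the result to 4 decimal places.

0.6729

Per-class recall (TP/(TP+FN)):
  A: TP=134, FN=18+15+17=50 → 134/184 = 0.72826
  B: TP=101, FN=6+8+7=21 → 101/122 = 0.82787
  C: TP=54, FN=22+22+33=77 → 54/131 = 0.41221
  D: TP=136, FN=18+16+18=52 → 136/188 = 0.72340
Macro-recall = mean = (0.72826 + 0.82787 + 0.41221 + 0.72340) / 4 = 0.6729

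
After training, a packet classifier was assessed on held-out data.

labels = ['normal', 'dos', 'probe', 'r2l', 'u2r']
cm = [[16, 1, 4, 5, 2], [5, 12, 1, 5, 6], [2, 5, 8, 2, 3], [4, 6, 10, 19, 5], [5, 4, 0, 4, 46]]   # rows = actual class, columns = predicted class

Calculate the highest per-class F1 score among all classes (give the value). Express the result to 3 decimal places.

Per-class F1 score (2·TP/(2·TP+FP+FN)):
  normal: TP=16, FP=5+2+4+5=16, FN=1+4+5+2=12 → 32/60 = 0.5333
  dos: TP=12, FP=1+5+6+4=16, FN=5+1+5+6=17 → 24/57 = 0.4211
  probe: TP=8, FP=4+1+10+0=15, FN=2+5+2+3=12 → 16/43 = 0.3721
  r2l: TP=19, FP=5+5+2+4=16, FN=4+6+10+5=25 → 38/79 = 0.4810
  u2r: TP=46, FP=2+6+3+5=16, FN=5+4+0+4=13 → 92/121 = 0.7603
Highest is class 'u2r' with F1 score = 0.760.

0.760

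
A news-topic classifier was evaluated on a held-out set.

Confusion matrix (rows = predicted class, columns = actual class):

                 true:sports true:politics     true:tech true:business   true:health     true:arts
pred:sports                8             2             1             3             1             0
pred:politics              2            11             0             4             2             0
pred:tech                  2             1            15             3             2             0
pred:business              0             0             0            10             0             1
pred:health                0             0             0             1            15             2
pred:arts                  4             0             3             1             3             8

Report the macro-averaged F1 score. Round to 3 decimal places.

0.628

Per-class F1 score (2·TP/(2·TP+FP+FN)):
  sports: TP=8, FP=2+1+3+1+0=7, FN=2+2+0+0+4=8 → 16/31 = 0.5161
  politics: TP=11, FP=2+0+4+2+0=8, FN=2+1+0+0+0=3 → 22/33 = 0.6667
  tech: TP=15, FP=2+1+3+2+0=8, FN=1+0+0+0+3=4 → 30/42 = 0.7143
  business: TP=10, FP=0+0+0+0+1=1, FN=3+4+3+1+1=12 → 20/33 = 0.6061
  health: TP=15, FP=0+0+0+1+2=3, FN=1+2+2+0+3=8 → 30/41 = 0.7317
  arts: TP=8, FP=4+0+3+1+3=11, FN=0+0+0+1+2=3 → 16/30 = 0.5333
Macro-F1 score = mean = (0.5161 + 0.6667 + 0.7143 + 0.6061 + 0.7317 + 0.5333) / 6 = 0.628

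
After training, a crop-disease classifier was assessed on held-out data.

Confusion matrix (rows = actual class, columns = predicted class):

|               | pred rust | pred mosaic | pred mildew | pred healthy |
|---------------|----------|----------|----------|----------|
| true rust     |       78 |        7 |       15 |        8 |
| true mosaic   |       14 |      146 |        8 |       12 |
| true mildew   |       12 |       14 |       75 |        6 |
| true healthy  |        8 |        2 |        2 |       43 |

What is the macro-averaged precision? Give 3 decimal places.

0.733

Per-class precision (TP/(TP+FP)):
  rust: TP=78, FP=14+12+8=34 → 78/112 = 0.6964
  mosaic: TP=146, FP=7+14+2=23 → 146/169 = 0.8639
  mildew: TP=75, FP=15+8+2=25 → 75/100 = 0.7500
  healthy: TP=43, FP=8+12+6=26 → 43/69 = 0.6232
Macro-precision = mean = (0.6964 + 0.8639 + 0.7500 + 0.6232) / 4 = 0.733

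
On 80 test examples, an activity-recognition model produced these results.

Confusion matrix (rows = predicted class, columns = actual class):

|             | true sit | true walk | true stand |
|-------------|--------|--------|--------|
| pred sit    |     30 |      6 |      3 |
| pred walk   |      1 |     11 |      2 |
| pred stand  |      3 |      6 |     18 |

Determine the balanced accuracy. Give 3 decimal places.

0.714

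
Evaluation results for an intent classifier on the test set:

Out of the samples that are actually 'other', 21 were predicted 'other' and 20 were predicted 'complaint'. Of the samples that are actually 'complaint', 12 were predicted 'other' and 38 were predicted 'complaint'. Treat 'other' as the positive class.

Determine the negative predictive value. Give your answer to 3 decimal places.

0.655

NPV = TN/(TN+FN) = 38/(38+20) = 0.655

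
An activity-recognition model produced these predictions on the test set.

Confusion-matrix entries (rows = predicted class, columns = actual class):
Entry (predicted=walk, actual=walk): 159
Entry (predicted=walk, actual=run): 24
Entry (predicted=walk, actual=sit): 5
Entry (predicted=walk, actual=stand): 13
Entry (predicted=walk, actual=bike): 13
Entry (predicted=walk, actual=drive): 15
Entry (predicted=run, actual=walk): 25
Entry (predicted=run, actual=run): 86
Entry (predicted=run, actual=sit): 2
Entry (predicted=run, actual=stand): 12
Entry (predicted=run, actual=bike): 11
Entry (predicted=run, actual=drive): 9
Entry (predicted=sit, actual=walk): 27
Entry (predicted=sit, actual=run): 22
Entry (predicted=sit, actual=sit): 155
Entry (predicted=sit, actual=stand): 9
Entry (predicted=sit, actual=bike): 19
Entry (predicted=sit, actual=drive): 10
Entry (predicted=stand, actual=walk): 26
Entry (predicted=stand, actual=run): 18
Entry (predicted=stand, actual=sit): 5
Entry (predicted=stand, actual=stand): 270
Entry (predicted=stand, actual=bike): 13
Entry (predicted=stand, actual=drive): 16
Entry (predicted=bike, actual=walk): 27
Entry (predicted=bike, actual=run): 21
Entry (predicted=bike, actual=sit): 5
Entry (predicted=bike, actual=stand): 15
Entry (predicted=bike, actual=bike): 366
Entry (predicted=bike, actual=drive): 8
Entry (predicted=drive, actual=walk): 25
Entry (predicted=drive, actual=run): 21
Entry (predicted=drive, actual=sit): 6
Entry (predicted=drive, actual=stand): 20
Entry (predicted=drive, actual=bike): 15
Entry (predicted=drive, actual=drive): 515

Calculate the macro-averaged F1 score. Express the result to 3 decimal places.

0.726

Per-class F1 score (2·TP/(2·TP+FP+FN)):
  walk: TP=159, FP=24+5+13+13+15=70, FN=25+27+26+27+25=130 → 318/518 = 0.6139
  run: TP=86, FP=25+2+12+11+9=59, FN=24+22+18+21+21=106 → 172/337 = 0.5104
  sit: TP=155, FP=27+22+9+19+10=87, FN=5+2+5+5+6=23 → 310/420 = 0.7381
  stand: TP=270, FP=26+18+5+13+16=78, FN=13+12+9+15+20=69 → 540/687 = 0.7860
  bike: TP=366, FP=27+21+5+15+8=76, FN=13+11+19+13+15=71 → 732/879 = 0.8328
  drive: TP=515, FP=25+21+6+20+15=87, FN=15+9+10+16+8=58 → 1030/1175 = 0.8766
Macro-F1 score = mean = (0.6139 + 0.5104 + 0.7381 + 0.7860 + 0.8328 + 0.8766) / 6 = 0.726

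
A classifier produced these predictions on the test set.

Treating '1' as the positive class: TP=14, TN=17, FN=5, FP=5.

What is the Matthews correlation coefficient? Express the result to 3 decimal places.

0.510

MCC = (TP·TN − FP·FN) / √((TP+FP)(TP+FN)(TN+FP)(TN+FN))
Numerator = 14·17 − 5·5 = 213
Denominator = √(19·19·22·22) = √174724 = 418.0000
MCC = 213 / 418.0000 = 0.510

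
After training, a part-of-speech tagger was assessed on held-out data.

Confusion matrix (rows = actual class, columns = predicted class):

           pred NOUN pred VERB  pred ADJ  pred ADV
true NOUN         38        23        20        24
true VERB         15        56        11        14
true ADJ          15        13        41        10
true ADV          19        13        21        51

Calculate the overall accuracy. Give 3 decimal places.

0.484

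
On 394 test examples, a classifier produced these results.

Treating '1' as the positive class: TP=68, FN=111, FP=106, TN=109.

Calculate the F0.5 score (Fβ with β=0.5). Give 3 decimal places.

Fβ = (1+β²)·TP / ((1+β²)·TP + β²·FN + FP), with β²=1/4
= 1.25·68 / (1.25·68 + 0.25·111 + 106) = 0.389

0.389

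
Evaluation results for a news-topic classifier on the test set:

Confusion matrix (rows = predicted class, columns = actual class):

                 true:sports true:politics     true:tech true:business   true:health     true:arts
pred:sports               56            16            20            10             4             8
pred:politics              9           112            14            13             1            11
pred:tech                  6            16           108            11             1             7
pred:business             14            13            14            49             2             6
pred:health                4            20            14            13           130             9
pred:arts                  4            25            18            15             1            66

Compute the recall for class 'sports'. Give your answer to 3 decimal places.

recall = TP/(TP+FN).
sports: TP=56, FN=9+6+14+4+4=37 → 56/93 = 0.6022

0.602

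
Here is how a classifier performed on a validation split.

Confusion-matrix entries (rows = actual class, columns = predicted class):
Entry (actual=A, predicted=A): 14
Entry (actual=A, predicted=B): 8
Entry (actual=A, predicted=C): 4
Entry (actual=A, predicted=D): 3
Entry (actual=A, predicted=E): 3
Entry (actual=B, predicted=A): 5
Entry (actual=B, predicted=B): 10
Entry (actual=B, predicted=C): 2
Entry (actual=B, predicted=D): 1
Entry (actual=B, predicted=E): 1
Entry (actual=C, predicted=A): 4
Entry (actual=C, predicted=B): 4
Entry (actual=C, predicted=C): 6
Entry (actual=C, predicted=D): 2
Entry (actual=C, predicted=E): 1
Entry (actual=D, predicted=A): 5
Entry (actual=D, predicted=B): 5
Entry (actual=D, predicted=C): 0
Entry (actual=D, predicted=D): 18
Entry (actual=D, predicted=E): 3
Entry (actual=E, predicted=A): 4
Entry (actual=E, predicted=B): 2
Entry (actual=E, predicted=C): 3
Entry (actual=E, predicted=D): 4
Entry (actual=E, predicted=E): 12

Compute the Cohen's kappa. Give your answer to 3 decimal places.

Observed agreement pₒ = trace/N = 60/124 = 0.4839
Expected agreement pₑ = Σ (rowᵢ·colᵢ)/N² = (32·32 + 19·29 + 17·15 + 31·28 + 25·20)/124² = 0.2080
κ = (pₒ − pₑ)/(1 − pₑ) = (0.4839 − 0.2080)/(1 − 0.2080) = 0.348

0.348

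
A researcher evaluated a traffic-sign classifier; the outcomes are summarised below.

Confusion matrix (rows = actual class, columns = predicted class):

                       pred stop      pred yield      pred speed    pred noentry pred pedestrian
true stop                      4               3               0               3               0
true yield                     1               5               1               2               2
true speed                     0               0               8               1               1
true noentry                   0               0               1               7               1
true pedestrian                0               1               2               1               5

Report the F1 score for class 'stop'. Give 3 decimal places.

0.533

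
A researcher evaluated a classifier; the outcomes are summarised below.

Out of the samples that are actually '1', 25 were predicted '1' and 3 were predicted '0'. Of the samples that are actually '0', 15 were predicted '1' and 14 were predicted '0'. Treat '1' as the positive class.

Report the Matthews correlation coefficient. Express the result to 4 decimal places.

MCC = (TP·TN − FP·FN) / √((TP+FP)(TP+FN)(TN+FP)(TN+FN))
Numerator = 25·14 − 15·3 = 305
Denominator = √(40·28·29·17) = √552160 = 743.0747
MCC = 305 / 743.0747 = 0.4105

0.4105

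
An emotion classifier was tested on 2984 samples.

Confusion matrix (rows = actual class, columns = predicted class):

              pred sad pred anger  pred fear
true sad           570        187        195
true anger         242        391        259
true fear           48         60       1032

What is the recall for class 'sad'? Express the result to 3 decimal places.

recall = TP/(TP+FN).
sad: TP=570, FN=187+195=382 → 570/952 = 0.5987

0.599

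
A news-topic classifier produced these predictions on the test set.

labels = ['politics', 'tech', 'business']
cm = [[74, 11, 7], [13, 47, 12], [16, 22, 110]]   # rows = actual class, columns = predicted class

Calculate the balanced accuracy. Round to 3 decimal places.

Balanced accuracy = mean of per-class recall.
  politics: recall = 74/92 = 0.8043
  tech: recall = 47/72 = 0.6528
  business: recall = 110/148 = 0.7432
Mean = (0.8043 + 0.6528 + 0.7432) / 3 = 0.733

0.733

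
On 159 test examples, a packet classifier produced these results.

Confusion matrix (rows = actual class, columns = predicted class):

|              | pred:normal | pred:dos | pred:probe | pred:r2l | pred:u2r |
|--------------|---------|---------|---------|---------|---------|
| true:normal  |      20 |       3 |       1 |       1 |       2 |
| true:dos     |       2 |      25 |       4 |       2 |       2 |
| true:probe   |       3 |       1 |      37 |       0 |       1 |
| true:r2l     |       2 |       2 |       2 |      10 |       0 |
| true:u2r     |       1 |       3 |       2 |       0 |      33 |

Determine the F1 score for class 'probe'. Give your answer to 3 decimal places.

0.841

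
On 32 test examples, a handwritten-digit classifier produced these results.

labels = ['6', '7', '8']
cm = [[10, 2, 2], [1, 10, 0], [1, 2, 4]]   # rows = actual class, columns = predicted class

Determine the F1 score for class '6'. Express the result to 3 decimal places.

0.769

One-vs-rest for '6': TP = diagonal; FP = other classes predicted '6'; FN = '6' predicted as other.
F1 score = 2·TP/(2·TP+FP+FN).
6: TP=10, FP=1+1=2, FN=2+2=4 → 20/26 = 0.7692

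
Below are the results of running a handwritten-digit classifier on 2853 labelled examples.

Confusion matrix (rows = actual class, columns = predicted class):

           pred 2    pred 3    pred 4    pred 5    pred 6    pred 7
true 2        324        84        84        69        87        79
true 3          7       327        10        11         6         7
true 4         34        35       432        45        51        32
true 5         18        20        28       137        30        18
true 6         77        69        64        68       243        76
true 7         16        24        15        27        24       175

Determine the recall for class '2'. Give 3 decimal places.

0.446

One-vs-rest for '2': TP = diagonal; FP = other classes predicted '2'; FN = '2' predicted as other.
recall = TP/(TP+FN).
2: TP=324, FN=84+84+69+87+79=403 → 324/727 = 0.4457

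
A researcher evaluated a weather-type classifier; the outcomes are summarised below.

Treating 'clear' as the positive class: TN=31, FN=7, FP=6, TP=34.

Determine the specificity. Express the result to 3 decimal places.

Specificity = TN/(TN+FP) = 31/(31+6) = 0.838

0.838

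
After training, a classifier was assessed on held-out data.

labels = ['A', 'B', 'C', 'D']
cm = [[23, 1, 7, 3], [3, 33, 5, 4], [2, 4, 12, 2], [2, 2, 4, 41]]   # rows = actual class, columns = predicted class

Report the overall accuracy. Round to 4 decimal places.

Accuracy = trace / total = (23+33+12+41=109) / 148 = 109/148 = 0.7365

0.7365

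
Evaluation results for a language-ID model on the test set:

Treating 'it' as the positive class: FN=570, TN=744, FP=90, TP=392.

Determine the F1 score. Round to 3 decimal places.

Precision = TP/(TP+FP) = 392/482 = 0.8133
Recall = TP/(TP+FN) = 392/962 = 0.4075
F1 = 2·TP/(2·TP+FP+FN) = 784/1444 = 0.543

0.543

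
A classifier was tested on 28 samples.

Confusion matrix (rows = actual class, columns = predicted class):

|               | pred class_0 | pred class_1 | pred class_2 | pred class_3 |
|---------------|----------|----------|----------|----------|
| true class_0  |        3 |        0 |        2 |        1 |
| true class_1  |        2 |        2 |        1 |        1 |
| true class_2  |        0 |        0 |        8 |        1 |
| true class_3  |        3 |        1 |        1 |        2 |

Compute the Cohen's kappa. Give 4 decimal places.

0.3670

Observed agreement pₒ = trace/N = 15/28 = 0.53571
Expected agreement pₑ = Σ (rowᵢ·colᵢ)/N² = (6·8 + 6·3 + 9·12 + 7·5)/28² = 0.26658
κ = (pₒ − pₑ)/(1 − pₑ) = (0.53571 − 0.26658)/(1 − 0.26658) = 0.3670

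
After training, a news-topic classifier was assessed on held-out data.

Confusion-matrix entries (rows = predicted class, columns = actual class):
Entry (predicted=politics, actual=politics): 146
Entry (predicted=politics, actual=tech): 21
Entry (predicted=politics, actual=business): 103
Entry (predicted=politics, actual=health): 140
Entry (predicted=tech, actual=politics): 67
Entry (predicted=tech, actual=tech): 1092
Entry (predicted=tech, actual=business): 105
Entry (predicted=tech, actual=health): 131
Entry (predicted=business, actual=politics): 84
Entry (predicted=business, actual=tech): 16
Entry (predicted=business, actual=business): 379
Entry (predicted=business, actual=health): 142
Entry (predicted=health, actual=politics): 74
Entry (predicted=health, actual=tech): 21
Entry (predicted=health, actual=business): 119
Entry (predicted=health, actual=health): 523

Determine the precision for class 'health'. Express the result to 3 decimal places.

0.710

One-vs-rest for 'health': TP = diagonal; FP = other classes predicted 'health'; FN = 'health' predicted as other.
precision = TP/(TP+FP).
health: TP=523, FP=74+21+119=214 → 523/737 = 0.7096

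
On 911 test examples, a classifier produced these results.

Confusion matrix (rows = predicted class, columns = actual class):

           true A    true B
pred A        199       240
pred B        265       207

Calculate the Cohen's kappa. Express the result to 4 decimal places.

Observed agreement pₒ = trace/N = 406/911 = 0.44566
Expected agreement pₑ = Σ (rowᵢ·colᵢ)/N² = (464·439 + 447·472)/911² = 0.49966
κ = (pₒ − pₑ)/(1 − pₑ) = (0.44566 − 0.49966)/(1 − 0.49966) = -0.1079

-0.1079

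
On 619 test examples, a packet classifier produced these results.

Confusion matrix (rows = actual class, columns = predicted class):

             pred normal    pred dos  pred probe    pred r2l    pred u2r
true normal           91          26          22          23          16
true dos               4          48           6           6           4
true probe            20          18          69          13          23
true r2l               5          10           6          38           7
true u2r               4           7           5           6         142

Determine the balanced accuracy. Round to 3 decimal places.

Balanced accuracy = mean of per-class recall.
  normal: recall = 91/178 = 0.5112
  dos: recall = 48/68 = 0.7059
  probe: recall = 69/143 = 0.4825
  r2l: recall = 38/66 = 0.5758
  u2r: recall = 142/164 = 0.8659
Mean = (0.5112 + 0.7059 + 0.4825 + 0.5758 + 0.8659) / 5 = 0.628

0.628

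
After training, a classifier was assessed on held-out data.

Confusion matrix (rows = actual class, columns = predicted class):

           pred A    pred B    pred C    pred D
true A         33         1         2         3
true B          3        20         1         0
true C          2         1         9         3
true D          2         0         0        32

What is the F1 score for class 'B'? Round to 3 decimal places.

0.870

Treat 'B' as positive and all other classes as negative.
F1 score = 2·TP/(2·TP+FP+FN).
B: TP=20, FP=1+1+0=2, FN=3+1+0=4 → 40/46 = 0.8696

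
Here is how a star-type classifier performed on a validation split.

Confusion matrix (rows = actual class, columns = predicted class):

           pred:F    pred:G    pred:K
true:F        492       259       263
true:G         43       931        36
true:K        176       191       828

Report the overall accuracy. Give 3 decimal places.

0.699

Accuracy = trace / total = (492+931+828=2251) / 3219 = 2251/3219 = 0.699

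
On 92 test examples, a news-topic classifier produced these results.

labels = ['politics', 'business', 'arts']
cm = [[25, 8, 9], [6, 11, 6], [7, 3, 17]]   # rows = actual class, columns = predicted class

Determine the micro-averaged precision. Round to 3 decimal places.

0.576

Micro-averaging pools counts across classes: ΣTP=53, ΣFP=39, ΣFN=39.
Micro-precision = TP/(TP+FP) on pooled counts = 0.576 (equals overall accuracy in single-label multiclass).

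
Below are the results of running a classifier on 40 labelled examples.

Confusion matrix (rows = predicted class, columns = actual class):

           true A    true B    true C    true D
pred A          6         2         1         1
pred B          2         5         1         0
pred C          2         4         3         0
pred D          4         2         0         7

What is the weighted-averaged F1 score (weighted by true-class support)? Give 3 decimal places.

0.517

Per-class F1 score (2·TP/(2·TP+FP+FN)):
  A: TP=6, FP=2+1+1=4, FN=2+2+4=8 → 12/24 = 0.5000
  B: TP=5, FP=2+1+0=3, FN=2+4+2=8 → 10/21 = 0.4762
  C: TP=3, FP=2+4+0=6, FN=1+1+0=2 → 6/14 = 0.4286
  D: TP=7, FP=4+2+0=6, FN=1+0+0=1 → 14/21 = 0.6667
Weighted-F1 score = Σ (supportᵢ/N)·F1 scoreᵢ with N=40: (14/40)·0.5000 + (13/40)·0.4762 + (5/40)·0.4286 + (8/40)·0.6667 = 0.517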